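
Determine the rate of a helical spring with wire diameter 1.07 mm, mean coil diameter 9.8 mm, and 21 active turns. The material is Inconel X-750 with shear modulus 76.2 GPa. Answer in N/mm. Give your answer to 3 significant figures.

0.632 N/mm

k = Gd⁴/(8D³N_a) = (76.2×10³ × 1.07⁴) / (8 × 9.8³ × 21)
  = 99882.7 / 158120 = 0.63169 N/mm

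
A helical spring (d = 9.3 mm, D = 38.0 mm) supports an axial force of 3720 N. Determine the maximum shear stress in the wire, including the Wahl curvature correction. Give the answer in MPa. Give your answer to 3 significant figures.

Spring index C = D/d = 38.0/9.3 = 4.0860
K_W = (4C−1)/(4C−4) + 0.615/C = 15.344/12.344 + 0.1505 = 1.3935
τ₀ = 8FD/(πd³) = 8·3720·38.0/(π·9.3³) = 1.13088e+06/2527 = 447.53 MPa
τ_max = K·τ₀ = 1.3935 × 447.53 = 623.65 MPa

624 MPa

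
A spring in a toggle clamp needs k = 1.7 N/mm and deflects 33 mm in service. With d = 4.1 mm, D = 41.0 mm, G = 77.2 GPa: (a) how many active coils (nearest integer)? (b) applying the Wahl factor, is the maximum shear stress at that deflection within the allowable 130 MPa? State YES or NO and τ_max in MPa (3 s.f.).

(a) 23 coils; (b) YES, τ_max = 98.4 MPa

N_a = Gd⁴/(8D³k) = (77.2×10³)(4.1⁴)/(8·41.0³·1.7) = 23.27 → N_a = 23
Actual rate k = Gd⁴/(8D³·23) = 1.7202 N/mm
Working load F = kδ = 1.7202·33 = 56.767 N
C = 41.0/4.1 = 10.0000; K_W = (4C−1)/(4C−4)+0.615/C = 1.1448
τ_max = K_W·8FD/(πd³) = 1.1448·85.994 = 98.449 MPa
τ_max ≤ 130 MPa → acceptable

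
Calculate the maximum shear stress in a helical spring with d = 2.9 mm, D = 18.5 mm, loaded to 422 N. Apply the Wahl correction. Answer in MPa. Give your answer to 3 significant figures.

1010 MPa

Spring index C = D/d = 18.5/2.9 = 6.3793
K_W = (4C−1)/(4C−4) + 0.615/C = 24.517/21.517 + 0.0964 = 1.2358
τ₀ = 8FD/(πd³) = 8·422·18.5/(π·2.9³) = 62456/76.62 = 815.14 MPa
τ_max = K·τ₀ = 1.2358 × 815.14 = 1007.4 MPa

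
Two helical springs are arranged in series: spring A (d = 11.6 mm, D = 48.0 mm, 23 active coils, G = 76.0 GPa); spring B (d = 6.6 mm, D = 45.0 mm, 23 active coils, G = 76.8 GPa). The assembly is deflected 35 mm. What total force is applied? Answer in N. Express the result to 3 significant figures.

270 N

k_A = Gd⁴/(8D³N_a) = (76.0×10³)(11.6⁴)/(8·48.0³·23) = 67.624 N/mm
k_B = Gd⁴/(8D³N_a) = (76.8×10³)(6.6⁴)/(8·45.0³·23) = 8.6912 N/mm
Series: 1/k_eq = 1/67.624 + 1/8.6912 = 0.12985; k_eq = 7.7014 N/mm
F = k_eq·δ = 7.7014·35 = 269.55 N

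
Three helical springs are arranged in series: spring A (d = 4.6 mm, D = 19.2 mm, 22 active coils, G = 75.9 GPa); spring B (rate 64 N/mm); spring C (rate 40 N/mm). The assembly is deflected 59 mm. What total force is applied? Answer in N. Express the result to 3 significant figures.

763 N

k_A = Gd⁴/(8D³N_a) = (75.9×10³)(4.6⁴)/(8·19.2³·22) = 27.281 N/mm
Series: 1/k_eq = 1/27.281 + 1/64 + 1/40 = 0.077281; k_eq = 12.94 N/mm
F = k_eq·δ = 12.94·59 = 763.45 N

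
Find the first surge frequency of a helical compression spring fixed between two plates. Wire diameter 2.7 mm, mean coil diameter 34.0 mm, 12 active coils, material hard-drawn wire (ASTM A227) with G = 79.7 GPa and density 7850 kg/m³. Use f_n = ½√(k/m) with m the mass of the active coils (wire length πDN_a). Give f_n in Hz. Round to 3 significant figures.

69.8 Hz

k = Gd⁴/(8D³N_a) = (79.7×10³)(2.7⁴)/(8·34.0³·12) = 1.1225 N/mm = 1122.5 N/m
Wire length L = πDN_a = π·34.0·12 = 1281.8 mm
m = ρ·(πd²/4)·L = 7850 × 5.7256×10⁻⁶ m² × 1.2818 m = 0.05761 kg
f_n = ½√(k/m) = 0.5·√(1122.5/0.05761) = 0.5·√(19485) = 69.795 Hz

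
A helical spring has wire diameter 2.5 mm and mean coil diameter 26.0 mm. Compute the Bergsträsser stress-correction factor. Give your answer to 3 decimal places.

1.130

C = D/d = 26.0/2.5 = 10.4000
K_B = (4C+2)/(4C−3) = 43.600/38.600 = 1.1295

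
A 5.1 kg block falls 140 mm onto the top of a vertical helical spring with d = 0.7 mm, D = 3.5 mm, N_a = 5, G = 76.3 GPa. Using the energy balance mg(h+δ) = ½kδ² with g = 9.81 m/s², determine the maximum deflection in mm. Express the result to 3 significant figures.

k = Gd⁴/(8D³N_a) = (76.3×10³)(0.7⁴)/(8·3.5³·5) = 10.682 N/mm
W = mg = 5.1 × 9.81 = 50.031 N
½kδ² − Wδ − Wh = 0 → δ = (W + √(W² + 2kWh))/k
δ = (50.031 + √(2503.1 + 149641))/10.682 = (50.031 + 390.06)/10.682 = 41.199 mm

41.2 mm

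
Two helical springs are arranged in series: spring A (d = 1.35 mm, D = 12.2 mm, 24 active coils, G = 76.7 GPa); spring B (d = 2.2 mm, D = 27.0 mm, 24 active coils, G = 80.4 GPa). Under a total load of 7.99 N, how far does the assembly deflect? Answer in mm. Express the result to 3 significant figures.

27.0 mm

k_A = Gd⁴/(8D³N_a) = (76.7×10³)(1.35⁴)/(8·12.2³·24) = 0.73072 N/mm
k_B = Gd⁴/(8D³N_a) = (80.4×10³)(2.2⁴)/(8·27.0³·24) = 0.49837 N/mm
Series: 1/k_eq = 1/0.73072 + 1/0.49837 = 3.375; k_eq = 0.29629 N/mm
δ = F/k_eq = 7.99/0.29629 = 26.967 mm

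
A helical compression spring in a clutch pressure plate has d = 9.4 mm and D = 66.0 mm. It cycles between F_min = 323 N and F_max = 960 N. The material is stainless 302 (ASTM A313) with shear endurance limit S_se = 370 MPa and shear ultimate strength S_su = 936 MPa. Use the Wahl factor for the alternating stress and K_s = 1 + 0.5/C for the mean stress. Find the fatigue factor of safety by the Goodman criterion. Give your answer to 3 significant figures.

C = D/d = 66.0/9.4 = 7.0213; K_W = (4C−1)/(4C−4)+0.615/C = 1.2121; K_s = 1+0.5/C = 1.0712
F_a = (F_max−F_min)/2 = 318.5 N; F_m = (F_max+F_min)/2 = 641.5 N
τ_a = K_W·8F_aD/(πd³) = 1.2121 × 64.448 = 78.121 MPa
τ_m = K_s·8F_mD/(πd³) = 1.0712 × 129.81 = 139.05 MPa
Goodman: 1/n_f = τ_a/S_se + τ_m/S_su = 78.121/370 + 139.05/936 = 0.21114 + 0.14856 = 0.3597
n_f = 1/0.3597 = 2.78

2.78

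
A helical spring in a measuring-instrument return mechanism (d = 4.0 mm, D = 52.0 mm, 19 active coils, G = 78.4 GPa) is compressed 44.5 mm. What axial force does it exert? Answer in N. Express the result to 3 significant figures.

41.8 N

k = Gd⁴/(8D³N_a) = (78.4×10³)(4.0⁴)/(8·52.0³·19) = 0.93908 N/mm
F = k·δ = 0.93908 × 44.5 = 41.789 N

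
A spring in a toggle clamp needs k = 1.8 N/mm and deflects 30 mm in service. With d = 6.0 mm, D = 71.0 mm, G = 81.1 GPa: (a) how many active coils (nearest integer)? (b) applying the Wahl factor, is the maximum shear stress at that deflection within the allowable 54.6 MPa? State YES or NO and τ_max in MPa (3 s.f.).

(a) 20 coils; (b) YES, τ_max = 51.7 MPa

N_a = Gd⁴/(8D³k) = (81.1×10³)(6.0⁴)/(8·71.0³·1.8) = 20.39 → N_a = 20
Actual rate k = Gd⁴/(8D³·20) = 1.8354 N/mm
Working load F = kδ = 1.8354·30 = 55.062 N
C = 71.0/6.0 = 11.8333; K_W = (4C−1)/(4C−4)+0.615/C = 1.1212
τ_max = K_W·8FD/(πd³) = 1.1212·46.089 = 51.675 MPa
τ_max ≤ 54.6 MPa → acceptable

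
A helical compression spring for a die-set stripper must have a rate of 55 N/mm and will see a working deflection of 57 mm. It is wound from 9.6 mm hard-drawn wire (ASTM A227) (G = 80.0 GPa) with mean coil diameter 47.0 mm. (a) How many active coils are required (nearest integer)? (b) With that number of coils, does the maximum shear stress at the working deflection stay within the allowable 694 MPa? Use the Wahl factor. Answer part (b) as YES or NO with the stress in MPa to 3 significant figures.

N_a = Gd⁴/(8D³k) = (80.0×10³)(9.6⁴)/(8·47.0³·55) = 14.87 → N_a = 15
Actual rate k = Gd⁴/(8D³·15) = 54.538 N/mm
Working load F = kδ = 54.538·57 = 3108.7 N
C = 47.0/9.6 = 4.8958; K_W = (4C−1)/(4C−4)+0.615/C = 1.3181
τ_max = K_W·8FD/(πd³) = 1.3181·420.53 = 554.32 MPa
τ_max ≤ 694 MPa → acceptable

(a) 15 coils; (b) YES, τ_max = 554 MPa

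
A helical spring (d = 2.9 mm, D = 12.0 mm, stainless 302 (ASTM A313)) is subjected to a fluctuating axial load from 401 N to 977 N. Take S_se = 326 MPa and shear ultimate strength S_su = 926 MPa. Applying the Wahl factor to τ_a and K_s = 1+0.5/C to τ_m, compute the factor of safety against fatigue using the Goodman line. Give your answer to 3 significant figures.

C = D/d = 12.0/2.9 = 4.1379; K_W = (4C−1)/(4C−4)+0.615/C = 1.3876; K_s = 1+0.5/C = 1.1208
F_a = (F_max−F_min)/2 = 288 N; F_m = (F_max+F_min)/2 = 689 N
τ_a = K_W·8F_aD/(πd³) = 1.3876 × 360.84 = 500.72 MPa
τ_m = K_s·8F_mD/(πd³) = 1.1208 × 863.27 = 967.58 MPa
Goodman: 1/n_f = τ_a/S_se + τ_m/S_su = 500.72/326 + 967.58/926 = 1.53595 + 1.04490 = 2.5809
n_f = 1/2.5809 = 0.3875

0.387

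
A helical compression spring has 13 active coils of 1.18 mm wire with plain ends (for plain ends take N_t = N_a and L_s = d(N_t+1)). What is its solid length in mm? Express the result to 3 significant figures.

plain ends: N_t = N_a = 13
L_s = d·(N_t+1) = 1.18 × 14 = 16.52 mm

16.5 mm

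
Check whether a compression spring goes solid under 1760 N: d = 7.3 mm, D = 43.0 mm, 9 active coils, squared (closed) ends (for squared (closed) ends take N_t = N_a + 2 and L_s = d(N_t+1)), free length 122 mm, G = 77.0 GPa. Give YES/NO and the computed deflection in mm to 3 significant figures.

k = Gd⁴/(8D³N_a) = (77.0×10³)(7.3⁴)/(8·43.0³·9) = 38.198 N/mm
N_t = 11; L_s = 7.3·12 = 87.6 mm; δ_solid = L₀ − L_s = 122 − 87.6 = 34.4 mm
δ = F/k = 1760/38.198 = 46.075 mm
δ ≥ δ_solid → spring goes solid

YES, δ = 46.1 mm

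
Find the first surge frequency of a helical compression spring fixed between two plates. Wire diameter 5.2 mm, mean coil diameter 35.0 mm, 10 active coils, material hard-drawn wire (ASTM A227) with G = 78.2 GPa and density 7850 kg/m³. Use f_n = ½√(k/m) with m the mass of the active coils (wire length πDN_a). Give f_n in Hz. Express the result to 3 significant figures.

k = Gd⁴/(8D³N_a) = (78.2×10³)(5.2⁴)/(8·35.0³·10) = 16.67 N/mm = 16670 N/m
Wire length L = πDN_a = π·35.0·10 = 1099.6 mm
m = ρ·(πd²/4)·L = 7850 × 21.237×10⁻⁶ m² × 1.0996 m = 0.18331 kg
f_n = ½√(k/m) = 0.5·√(16670/0.18331) = 0.5·√(90937) = 150.78 Hz

151 Hz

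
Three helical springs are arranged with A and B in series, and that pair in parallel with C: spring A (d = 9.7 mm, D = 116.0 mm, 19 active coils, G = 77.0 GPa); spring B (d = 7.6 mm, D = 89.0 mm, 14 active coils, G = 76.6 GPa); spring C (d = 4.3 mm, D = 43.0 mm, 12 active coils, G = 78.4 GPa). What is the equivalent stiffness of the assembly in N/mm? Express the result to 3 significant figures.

k_A = Gd⁴/(8D³N_a) = (77.0×10³)(9.7⁴)/(8·116.0³·19) = 2.8732 N/mm
k_B = Gd⁴/(8D³N_a) = (76.6×10³)(7.6⁴)/(8·89.0³·14) = 3.2366 N/mm
k_C = Gd⁴/(8D³N_a) = (78.4×10³)(4.3⁴)/(8·43.0³·12) = 3.5117 N/mm
Springs A,B series: k_AB = 1/(1/2.8732+1/3.2366) = 1.522 N/mm; parallel with C: k_eq = 1.522+3.5117 = 5.0337 N/mm

5.03 N/mm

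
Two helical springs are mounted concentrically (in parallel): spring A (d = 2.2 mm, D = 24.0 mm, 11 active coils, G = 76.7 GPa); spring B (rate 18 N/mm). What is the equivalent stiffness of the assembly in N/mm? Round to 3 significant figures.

19.5 N/mm

k_A = Gd⁴/(8D³N_a) = (76.7×10³)(2.2⁴)/(8·24.0³·11) = 1.477 N/mm
Parallel: k_eq = 1.477 + 18 = 19.477 N/mm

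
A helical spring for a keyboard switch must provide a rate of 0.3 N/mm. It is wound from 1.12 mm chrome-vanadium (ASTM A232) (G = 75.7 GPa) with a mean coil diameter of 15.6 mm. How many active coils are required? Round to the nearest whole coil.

N_a = Gd⁴/(8D³k) = (75.7×10³ × 1.12⁴)/(8 × 15.6³ × 0.3)
    = 119115 / 9111.4 = 13.07 → 13 coils

13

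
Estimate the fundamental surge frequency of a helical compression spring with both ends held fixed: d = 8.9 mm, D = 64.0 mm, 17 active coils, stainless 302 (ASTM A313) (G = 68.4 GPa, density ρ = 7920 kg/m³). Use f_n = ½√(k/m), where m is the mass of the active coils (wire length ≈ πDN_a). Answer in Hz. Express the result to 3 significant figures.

42.3 Hz

k = Gd⁴/(8D³N_a) = (68.4×10³)(8.9⁴)/(8·64.0³·17) = 12.038 N/mm = 12038 N/m
Wire length L = πDN_a = π·64.0·17 = 3418.1 mm
m = ρ·(πd²/4)·L = 7920 × 62.211×10⁻⁶ m² × 3.4181 m = 1.6841 kg
f_n = ½√(k/m) = 0.5·√(12038/1.6841) = 0.5·√(7147.7) = 42.272 Hz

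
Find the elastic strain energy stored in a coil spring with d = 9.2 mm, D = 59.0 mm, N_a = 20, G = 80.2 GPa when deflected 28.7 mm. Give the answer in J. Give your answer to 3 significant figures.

k = Gd⁴/(8D³N_a) = (80.2×10³)(9.2⁴)/(8·59.0³·20) = 17.484 N/mm
U = ½kδ² = 0.5 × 17.484 × 28.7² = 7200.8 N·mm = 7.2008 J

7.20 J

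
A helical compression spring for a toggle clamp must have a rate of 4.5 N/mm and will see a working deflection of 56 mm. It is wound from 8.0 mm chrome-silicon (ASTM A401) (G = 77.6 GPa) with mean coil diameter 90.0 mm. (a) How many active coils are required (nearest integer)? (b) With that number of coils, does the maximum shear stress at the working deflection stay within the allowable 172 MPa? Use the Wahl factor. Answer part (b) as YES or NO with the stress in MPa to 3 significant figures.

(a) 12 coils; (b) YES, τ_max = 128 MPa

N_a = Gd⁴/(8D³k) = (77.6×10³)(8.0⁴)/(8·90.0³·4.5) = 12.11 → N_a = 12
Actual rate k = Gd⁴/(8D³·12) = 4.5417 N/mm
Working load F = kδ = 4.5417·56 = 254.34 N
C = 90.0/8.0 = 11.2500; K_W = (4C−1)/(4C−4)+0.615/C = 1.1278
τ_max = K_W·8FD/(πd³) = 1.1278·113.85 = 128.4 MPa
τ_max ≤ 172 MPa → acceptable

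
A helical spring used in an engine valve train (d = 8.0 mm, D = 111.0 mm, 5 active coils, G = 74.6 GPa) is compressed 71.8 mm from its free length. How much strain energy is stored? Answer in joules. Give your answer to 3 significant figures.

k = Gd⁴/(8D³N_a) = (74.6×10³)(8.0⁴)/(8·111.0³·5) = 5.5856 N/mm
U = ½kδ² = 0.5 × 5.5856 × 71.8² = 14398 N·mm = 14.398 J

14.4 J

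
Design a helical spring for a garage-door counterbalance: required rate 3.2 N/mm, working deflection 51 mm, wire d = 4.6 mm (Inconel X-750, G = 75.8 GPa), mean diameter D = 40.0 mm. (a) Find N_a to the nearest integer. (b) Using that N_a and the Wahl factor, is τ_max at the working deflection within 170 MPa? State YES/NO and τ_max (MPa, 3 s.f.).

(a) 21 coils; (b) NO, τ_max = 197 MPa

N_a = Gd⁴/(8D³k) = (75.8×10³)(4.6⁴)/(8·40.0³·3.2) = 20.71 → N_a = 21
Actual rate k = Gd⁴/(8D³·21) = 3.1565 N/mm
Working load F = kδ = 3.1565·51 = 160.98 N
C = 40.0/4.6 = 8.6957; K_W = (4C−1)/(4C−4)+0.615/C = 1.1682
τ_max = K_W·8FD/(πd³) = 1.1682·168.46 = 196.8 MPa
τ_max > 170 MPa → exceeds allowable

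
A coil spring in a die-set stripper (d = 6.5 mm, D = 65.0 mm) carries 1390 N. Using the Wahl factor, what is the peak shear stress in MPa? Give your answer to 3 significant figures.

Spring index C = D/d = 65.0/6.5 = 10.0000
K_W = (4C−1)/(4C−4) + 0.615/C = 39.000/36.000 + 0.0615 = 1.1448
τ₀ = 8FD/(πd³) = 8·1390·65.0/(π·6.5³) = 722800/862.76 = 837.78 MPa
τ_max = K·τ₀ = 1.1448 × 837.78 = 959.11 MPa

959 MPa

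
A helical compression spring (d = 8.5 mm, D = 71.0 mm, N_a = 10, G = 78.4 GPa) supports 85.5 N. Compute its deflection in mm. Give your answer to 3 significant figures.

k = Gd⁴/(8D³N_a) = (78.4×10³)(8.5⁴)/(8·71.0³·10) = 14.293 N/mm
δ = F/k = 85.5 / 14.293 = 5.9819 mm

5.98 mm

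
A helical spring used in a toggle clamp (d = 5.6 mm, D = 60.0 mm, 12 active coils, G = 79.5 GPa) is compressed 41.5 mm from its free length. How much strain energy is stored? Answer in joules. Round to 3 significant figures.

3.25 J

k = Gd⁴/(8D³N_a) = (79.5×10³)(5.6⁴)/(8·60.0³·12) = 3.7705 N/mm
U = ½kδ² = 0.5 × 3.7705 × 41.5² = 3246.8 N·mm = 3.2468 J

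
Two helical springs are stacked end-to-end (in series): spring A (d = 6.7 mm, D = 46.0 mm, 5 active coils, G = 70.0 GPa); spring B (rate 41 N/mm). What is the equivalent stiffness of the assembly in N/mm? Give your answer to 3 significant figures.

19.2 N/mm

k_A = Gd⁴/(8D³N_a) = (70.0×10³)(6.7⁴)/(8·46.0³·5) = 36.23 N/mm
Series: 1/k_eq = 1/36.23 + 1/41 = 0.051992; k_eq = 19.234 N/mm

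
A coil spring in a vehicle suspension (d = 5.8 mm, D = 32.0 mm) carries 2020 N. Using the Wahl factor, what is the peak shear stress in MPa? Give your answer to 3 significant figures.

Spring index C = D/d = 32.0/5.8 = 5.5172
K_W = (4C−1)/(4C−4) + 0.615/C = 21.069/18.069 + 0.1115 = 1.2775
τ₀ = 8FD/(πd³) = 8·2020·32.0/(π·5.8³) = 517120/612.96 = 843.64 MPa
τ_max = K·τ₀ = 1.2775 × 843.64 = 1077.8 MPa

1080 MPa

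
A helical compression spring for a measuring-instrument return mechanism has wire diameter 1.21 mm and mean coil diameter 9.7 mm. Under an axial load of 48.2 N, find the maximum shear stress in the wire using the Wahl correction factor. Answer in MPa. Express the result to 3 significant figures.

Spring index C = D/d = 9.7/1.21 = 8.0165
K_W = (4C−1)/(4C−4) + 0.615/C = 31.066/28.066 + 0.0767 = 1.1836
τ₀ = 8FD/(πd³) = 8·48.2·9.7/(π·1.21³) = 3740.32/5.5655 = 672.05 MPa
τ_max = K·τ₀ = 1.1836 × 672.05 = 795.45 MPa

795 MPa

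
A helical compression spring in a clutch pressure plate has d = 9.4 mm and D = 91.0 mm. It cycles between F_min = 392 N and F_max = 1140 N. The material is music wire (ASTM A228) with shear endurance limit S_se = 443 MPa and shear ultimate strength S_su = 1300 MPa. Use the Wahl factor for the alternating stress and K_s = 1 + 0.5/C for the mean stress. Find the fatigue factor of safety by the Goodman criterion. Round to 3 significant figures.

2.25

C = D/d = 91.0/9.4 = 9.6809; K_W = (4C−1)/(4C−4)+0.615/C = 1.1499; K_s = 1+0.5/C = 1.0516
F_a = (F_max−F_min)/2 = 374 N; F_m = (F_max+F_min)/2 = 766 N
τ_a = K_W·8F_aD/(πd³) = 1.1499 × 104.34 = 119.99 MPa
τ_m = K_s·8F_mD/(πd³) = 1.0516 × 213.71 = 224.75 MPa
Goodman: 1/n_f = τ_a/S_se + τ_m/S_su = 119.99/443 + 224.75/1300 = 0.27085 + 0.17288 = 0.44374
n_f = 1/0.44374 = 2.254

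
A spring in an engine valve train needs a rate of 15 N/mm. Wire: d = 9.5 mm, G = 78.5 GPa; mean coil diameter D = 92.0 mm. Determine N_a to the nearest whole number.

N_a = Gd⁴/(8D³k) = (78.5×10³ × 9.5⁴)/(8 × 92.0³ × 15)
    = 6.39387e+08 / 9.34426e+07 = 6.843 → 7 coils

7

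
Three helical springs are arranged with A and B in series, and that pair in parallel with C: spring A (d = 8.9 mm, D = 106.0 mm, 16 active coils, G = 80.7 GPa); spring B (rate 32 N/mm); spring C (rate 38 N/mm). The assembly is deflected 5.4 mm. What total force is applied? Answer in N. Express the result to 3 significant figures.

221 N

k_A = Gd⁴/(8D³N_a) = (80.7×10³)(8.9⁴)/(8·106.0³·16) = 3.3213 N/mm
Springs A,B series: k_AB = 1/(1/3.3213+1/32) = 3.009 N/mm; parallel with C: k_eq = 3.009+38 = 41.009 N/mm
F = k_eq·δ = 41.009·5.4 = 221.45 N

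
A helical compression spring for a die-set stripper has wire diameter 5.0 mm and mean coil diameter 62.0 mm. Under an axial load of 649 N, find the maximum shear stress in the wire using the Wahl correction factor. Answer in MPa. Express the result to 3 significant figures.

Spring index C = D/d = 62.0/5.0 = 12.4000
K_W = (4C−1)/(4C−4) + 0.615/C = 48.600/45.600 + 0.0496 = 1.1154
τ₀ = 8FD/(πd³) = 8·649·62.0/(π·5.0³) = 321904/392.7 = 819.72 MPa
τ_max = K·τ₀ = 1.1154 × 819.72 = 914.31 MPa

914 MPa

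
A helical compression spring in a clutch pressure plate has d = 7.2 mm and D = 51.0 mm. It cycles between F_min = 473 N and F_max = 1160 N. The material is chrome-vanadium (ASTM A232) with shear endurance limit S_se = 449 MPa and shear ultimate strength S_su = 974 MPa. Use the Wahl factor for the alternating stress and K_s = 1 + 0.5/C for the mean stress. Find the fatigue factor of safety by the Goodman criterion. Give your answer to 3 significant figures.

1.58

C = D/d = 51.0/7.2 = 7.0833; K_W = (4C−1)/(4C−4)+0.615/C = 1.2101; K_s = 1+0.5/C = 1.0706
F_a = (F_max−F_min)/2 = 343.5 N; F_m = (F_max+F_min)/2 = 816.5 N
τ_a = K_W·8F_aD/(πd³) = 1.2101 × 119.52 = 144.63 MPa
τ_m = K_s·8F_mD/(πd³) = 1.0706 × 284.1 = 304.15 MPa
Goodman: 1/n_f = τ_a/S_se + τ_m/S_su = 144.63/449 + 304.15/974 = 0.32212 + 0.31227 = 0.63439
n_f = 1/0.63439 = 1.576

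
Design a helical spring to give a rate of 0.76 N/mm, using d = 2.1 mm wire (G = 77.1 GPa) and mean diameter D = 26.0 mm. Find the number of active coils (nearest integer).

N_a = Gd⁴/(8D³k) = (77.1×10³ × 2.1⁴)/(8 × 26.0³ × 0.76)
    = 1.49945e+06 / 106862 = 14.03 → 14 coils

14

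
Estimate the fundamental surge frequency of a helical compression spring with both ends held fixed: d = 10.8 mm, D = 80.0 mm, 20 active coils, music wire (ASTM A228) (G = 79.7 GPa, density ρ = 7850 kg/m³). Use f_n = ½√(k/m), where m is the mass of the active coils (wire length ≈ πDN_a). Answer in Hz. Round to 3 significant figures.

k = Gd⁴/(8D³N_a) = (79.7×10³)(10.8⁴)/(8·80.0³·20) = 13.236 N/mm = 13236 N/m
Wire length L = πDN_a = π·80.0·20 = 5026.5 mm
m = ρ·(πd²/4)·L = 7850 × 91.609×10⁻⁶ m² × 5.0265 m = 3.6147 kg
f_n = ½√(k/m) = 0.5·√(13236/3.6147) = 0.5·√(3661.7) = 30.256 Hz

30.3 Hz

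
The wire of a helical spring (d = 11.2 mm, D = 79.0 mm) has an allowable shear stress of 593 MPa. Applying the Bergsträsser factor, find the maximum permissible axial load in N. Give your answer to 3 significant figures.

C = D/d = 79.0/11.2 = 7.0536
K_B = (4C+2)/(4C−3) = 30.214/25.214 = 1.1983
τ_max = K·8FD/(πd³) → F_max = τ_allow·πd³/(8DK)
F_max = 593·π·11.2³/(8·79.0·1.1983) = 2.6173e+06/757.33 = 3456 N

3460 N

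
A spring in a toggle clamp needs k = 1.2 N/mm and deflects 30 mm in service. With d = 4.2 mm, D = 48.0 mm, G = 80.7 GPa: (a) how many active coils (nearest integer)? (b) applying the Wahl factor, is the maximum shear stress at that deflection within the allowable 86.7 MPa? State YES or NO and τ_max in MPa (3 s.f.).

(a) 24 coils; (b) YES, τ_max = 65.9 MPa

N_a = Gd⁴/(8D³k) = (80.7×10³)(4.2⁴)/(8·48.0³·1.2) = 23.65 → N_a = 24
Actual rate k = Gd⁴/(8D³·24) = 1.1826 N/mm
Working load F = kδ = 1.1826·30 = 35.479 N
C = 48.0/4.2 = 11.4286; K_W = (4C−1)/(4C−4)+0.615/C = 1.1257
τ_max = K_W·8FD/(πd³) = 1.1257·58.533 = 65.892 MPa
τ_max ≤ 86.7 MPa → acceptable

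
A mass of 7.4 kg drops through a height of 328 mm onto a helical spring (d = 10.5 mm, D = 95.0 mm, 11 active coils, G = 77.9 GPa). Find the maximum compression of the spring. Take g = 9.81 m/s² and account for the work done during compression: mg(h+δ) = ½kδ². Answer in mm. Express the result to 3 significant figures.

67.7 mm

k = Gd⁴/(8D³N_a) = (77.9×10³)(10.5⁴)/(8·95.0³·11) = 12.55 N/mm
W = mg = 7.4 × 9.81 = 72.594 N
½kδ² − Wδ − Wh = 0 → δ = (W + √(W² + 2kWh))/k
δ = (72.594 + √(5269.9 + 597648))/12.55 = (72.594 + 776.48)/12.55 = 67.656 mm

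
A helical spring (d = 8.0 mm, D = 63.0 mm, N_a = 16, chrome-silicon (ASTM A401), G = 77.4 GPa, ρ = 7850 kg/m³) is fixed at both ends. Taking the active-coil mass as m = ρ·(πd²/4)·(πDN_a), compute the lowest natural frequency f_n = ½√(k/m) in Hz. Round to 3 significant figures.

k = Gd⁴/(8D³N_a) = (77.4×10³)(8.0⁴)/(8·63.0³·16) = 9.9053 N/mm = 9905.3 N/m
Wire length L = πDN_a = π·63.0·16 = 3166.7 mm
m = ρ·(πd²/4)·L = 7850 × 50.265×10⁻⁶ m² × 3.1667 m = 1.2495 kg
f_n = ½√(k/m) = 0.5·√(9905.3/1.2495) = 0.5·√(7927.2) = 44.517 Hz

44.5 Hz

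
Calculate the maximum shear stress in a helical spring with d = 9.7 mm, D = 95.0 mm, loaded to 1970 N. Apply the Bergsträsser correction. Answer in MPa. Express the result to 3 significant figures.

594 MPa

Spring index C = D/d = 95.0/9.7 = 9.7938
K_B = (4C+2)/(4C−3) = 41.175/36.175 = 1.1382
τ₀ = 8FD/(πd³) = 8·1970·95.0/(π·9.7³) = 1.4972e+06/2867.2 = 522.17 MPa
τ_max = K·τ₀ = 1.1382 × 522.17 = 594.35 MPa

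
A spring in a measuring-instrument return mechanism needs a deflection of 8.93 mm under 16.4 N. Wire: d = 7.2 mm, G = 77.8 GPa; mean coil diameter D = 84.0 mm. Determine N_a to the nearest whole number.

24

Required rate k = F/δ = 16.4/8.93 = 1.8365 N/mm
N_a = Gd⁴/(8D³k) = (77.8×10³ × 7.2⁴)/(8 × 84.0³ × 1.8365)
    = 2.09079e+08 / 8.70804e+06 = 24.01 → 24 coils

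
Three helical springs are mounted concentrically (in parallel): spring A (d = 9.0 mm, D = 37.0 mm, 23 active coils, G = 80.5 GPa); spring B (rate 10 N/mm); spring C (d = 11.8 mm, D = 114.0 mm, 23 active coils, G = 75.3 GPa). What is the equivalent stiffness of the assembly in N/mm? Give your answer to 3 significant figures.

72.0 N/mm

k_A = Gd⁴/(8D³N_a) = (80.5×10³)(9.0⁴)/(8·37.0³·23) = 56.669 N/mm
k_C = Gd⁴/(8D³N_a) = (75.3×10³)(11.8⁴)/(8·114.0³·23) = 5.3554 N/mm
Parallel: k_eq = 56.669 + 10 + 5.3554 = 72.024 N/mm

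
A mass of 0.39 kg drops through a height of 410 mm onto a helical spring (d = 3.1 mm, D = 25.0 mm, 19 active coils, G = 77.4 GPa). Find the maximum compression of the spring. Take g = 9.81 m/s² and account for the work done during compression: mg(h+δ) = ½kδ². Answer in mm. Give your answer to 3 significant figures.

k = Gd⁴/(8D³N_a) = (77.4×10³)(3.1⁴)/(8·25.0³·19) = 3.0097 N/mm
W = mg = 0.39 × 9.81 = 3.8259 N
½kδ² − Wδ − Wh = 0 → δ = (W + √(W² + 2kWh))/k
δ = (3.8259 + √(14.638 + 9442.17))/3.0097 = (3.8259 + 97.246)/3.0097 = 33.582 mm

33.6 mm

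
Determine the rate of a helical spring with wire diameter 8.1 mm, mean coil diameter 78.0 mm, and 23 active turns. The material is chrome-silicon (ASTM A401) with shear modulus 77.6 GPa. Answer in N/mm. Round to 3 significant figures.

3.83 N/mm

k = Gd⁴/(8D³N_a) = (77.6×10³ × 8.1⁴) / (8 × 78.0³ × 23)
  = 3.34043e+08 / 8.73176e+07 = 3.8256 N/mm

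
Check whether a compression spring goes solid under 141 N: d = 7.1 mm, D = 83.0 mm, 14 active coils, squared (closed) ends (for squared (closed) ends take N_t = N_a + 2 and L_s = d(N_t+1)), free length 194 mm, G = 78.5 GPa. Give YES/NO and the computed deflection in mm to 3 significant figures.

k = Gd⁴/(8D³N_a) = (78.5×10³)(7.1⁴)/(8·83.0³·14) = 3.1149 N/mm
N_t = 16; L_s = 7.1·17 = 120.7 mm; δ_solid = L₀ − L_s = 194 − 120.7 = 73.3 mm
δ = F/k = 141/3.1149 = 45.266 mm
δ < δ_solid → spring does not go solid

NO, δ = 45.3 mm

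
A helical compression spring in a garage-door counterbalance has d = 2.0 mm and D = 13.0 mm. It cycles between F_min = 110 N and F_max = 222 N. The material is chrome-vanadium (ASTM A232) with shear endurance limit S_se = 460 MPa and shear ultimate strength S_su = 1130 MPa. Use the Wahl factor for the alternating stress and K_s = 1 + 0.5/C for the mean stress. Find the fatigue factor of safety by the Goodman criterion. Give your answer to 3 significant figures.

C = D/d = 13.0/2.0 = 6.5000; K_W = (4C−1)/(4C−4)+0.615/C = 1.2310; K_s = 1+0.5/C = 1.0769
F_a = (F_max−F_min)/2 = 56 N; F_m = (F_max+F_min)/2 = 166 N
τ_a = K_W·8F_aD/(πd³) = 1.2310 × 231.73 = 285.25 MPa
τ_m = K_s·8F_mD/(πd³) = 1.0769 × 686.91 = 739.75 MPa
Goodman: 1/n_f = τ_a/S_se + τ_m/S_su = 285.25/460 + 739.75/1130 = 0.62012 + 0.65465 = 1.2748
n_f = 1/1.2748 = 0.7845

0.784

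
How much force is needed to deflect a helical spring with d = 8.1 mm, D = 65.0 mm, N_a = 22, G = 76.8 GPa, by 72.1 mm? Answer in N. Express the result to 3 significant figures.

k = Gd⁴/(8D³N_a) = (76.8×10³)(8.1⁴)/(8·65.0³·22) = 6.8399 N/mm
F = k·δ = 6.8399 × 72.1 = 493.16 N

493 N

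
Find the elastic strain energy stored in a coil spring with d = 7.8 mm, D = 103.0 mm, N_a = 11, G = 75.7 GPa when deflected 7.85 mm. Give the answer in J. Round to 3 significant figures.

0.0898 J

k = Gd⁴/(8D³N_a) = (75.7×10³)(7.8⁴)/(8·103.0³·11) = 2.9139 N/mm
U = ½kδ² = 0.5 × 2.9139 × 7.85² = 89.782 N·mm = 0.089782 J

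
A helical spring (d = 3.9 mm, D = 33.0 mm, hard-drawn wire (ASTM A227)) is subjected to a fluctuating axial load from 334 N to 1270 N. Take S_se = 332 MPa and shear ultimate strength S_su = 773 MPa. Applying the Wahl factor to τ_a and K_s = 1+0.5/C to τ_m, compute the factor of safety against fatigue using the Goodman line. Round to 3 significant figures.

0.256

C = D/d = 33.0/3.9 = 8.4615; K_W = (4C−1)/(4C−4)+0.615/C = 1.1732; K_s = 1+0.5/C = 1.0591
F_a = (F_max−F_min)/2 = 468 N; F_m = (F_max+F_min)/2 = 802 N
τ_a = K_W·8F_aD/(πd³) = 1.1732 × 662.99 = 777.82 MPa
τ_m = K_s·8F_mD/(πd³) = 1.0591 × 1136.1 = 1203.3 MPa
Goodman: 1/n_f = τ_a/S_se + τ_m/S_su = 777.82/332 + 1203.3/773 = 2.34282 + 1.55664 = 3.8995
n_f = 1/3.8995 = 0.2564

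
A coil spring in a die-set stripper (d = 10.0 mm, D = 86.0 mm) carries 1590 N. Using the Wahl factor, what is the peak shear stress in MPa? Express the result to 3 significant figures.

407 MPa

Spring index C = D/d = 86.0/10.0 = 8.6000
K_W = (4C−1)/(4C−4) + 0.615/C = 33.400/30.400 + 0.0715 = 1.1702
τ₀ = 8FD/(πd³) = 8·1590·86.0/(π·10.0³) = 1.09392e+06/3141.6 = 348.21 MPa
τ_max = K·τ₀ = 1.1702 × 348.21 = 407.47 MPa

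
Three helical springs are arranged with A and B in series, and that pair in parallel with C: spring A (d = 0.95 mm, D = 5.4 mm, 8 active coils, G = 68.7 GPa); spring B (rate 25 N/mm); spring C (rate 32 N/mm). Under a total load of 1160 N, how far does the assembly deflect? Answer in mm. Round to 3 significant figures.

k_A = Gd⁴/(8D³N_a) = (68.7×10³)(0.95⁴)/(8·5.4³·8) = 5.5525 N/mm
Springs A,B series: k_AB = 1/(1/5.5525+1/25) = 4.5434 N/mm; parallel with C: k_eq = 4.5434+32 = 36.543 N/mm
δ = F/k_eq = 1160/36.543 = 31.743 mm

31.7 mm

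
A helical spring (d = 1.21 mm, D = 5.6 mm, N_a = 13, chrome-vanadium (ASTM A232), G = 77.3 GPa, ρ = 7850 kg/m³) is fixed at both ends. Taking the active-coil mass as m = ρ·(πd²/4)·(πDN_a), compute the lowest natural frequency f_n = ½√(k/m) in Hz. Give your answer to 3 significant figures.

1050 Hz

k = Gd⁴/(8D³N_a) = (77.3×10³)(1.21⁴)/(8·5.6³·13) = 9.0724 N/mm = 9072.4 N/m
Wire length L = πDN_a = π·5.6·13 = 228.71 mm
m = ρ·(πd²/4)·L = 7850 × 1.1499×10⁻⁶ m² × 0.22871 m = 0.0020645 kg
f_n = ½√(k/m) = 0.5·√(9072.4/0.0020645) = 0.5·√(4.3945e+06) = 1048.2 Hz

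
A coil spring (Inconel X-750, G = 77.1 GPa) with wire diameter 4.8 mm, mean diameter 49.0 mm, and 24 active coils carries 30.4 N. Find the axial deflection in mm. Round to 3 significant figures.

k = Gd⁴/(8D³N_a) = (77.1×10³)(4.8⁴)/(8·49.0³·24) = 1.8119 N/mm
δ = F/k = 30.4 / 1.8119 = 16.778 mm

16.8 mm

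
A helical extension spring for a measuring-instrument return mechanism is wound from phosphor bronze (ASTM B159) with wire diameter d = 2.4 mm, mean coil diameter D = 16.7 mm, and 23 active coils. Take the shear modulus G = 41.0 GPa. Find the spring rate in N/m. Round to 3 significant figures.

1590 N/m

k = Gd⁴/(8D³N_a) = (41.0×10³ × 2.4⁴) / (8 × 16.7³ × 23)
  = 1.36028e+06 / 856973 = 1.5873 N/mm = 1587.3 N/m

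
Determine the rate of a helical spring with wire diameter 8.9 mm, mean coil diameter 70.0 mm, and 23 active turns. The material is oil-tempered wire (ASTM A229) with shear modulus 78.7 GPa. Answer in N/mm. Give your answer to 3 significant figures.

7.82 N/mm

k = Gd⁴/(8D³N_a) = (78.7×10³ × 8.9⁴) / (8 × 70.0³ × 23)
  = 4.93781e+08 / 6.3112e+07 = 7.8239 N/mm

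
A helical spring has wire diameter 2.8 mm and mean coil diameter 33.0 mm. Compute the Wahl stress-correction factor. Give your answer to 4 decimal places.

1.1217

C = D/d = 33.0/2.8 = 11.7857
K_W = (4C−1)/(4C−4) + 0.615/C = 46.143/43.143 + 0.0522 = 1.1217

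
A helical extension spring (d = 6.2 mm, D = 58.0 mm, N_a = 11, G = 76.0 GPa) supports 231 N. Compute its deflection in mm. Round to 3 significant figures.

k = Gd⁴/(8D³N_a) = (76.0×10³)(6.2⁴)/(8·58.0³·11) = 6.5405 N/mm
δ = F/k = 231 / 6.5405 = 35.318 mm

35.3 mm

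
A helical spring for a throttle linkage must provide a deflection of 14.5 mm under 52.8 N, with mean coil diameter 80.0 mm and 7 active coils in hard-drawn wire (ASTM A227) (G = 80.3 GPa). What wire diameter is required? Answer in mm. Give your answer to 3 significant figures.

6.00 mm

Required rate k = F/δ = 52.8/14.5 = 3.6414 N/mm
d = (8D³N_a·k / G)^(1/4) = (8·80.0³·7·3.6414 / (80.3×10³))^0.25
  = (1300.2)^0.25 = 6.0048 mm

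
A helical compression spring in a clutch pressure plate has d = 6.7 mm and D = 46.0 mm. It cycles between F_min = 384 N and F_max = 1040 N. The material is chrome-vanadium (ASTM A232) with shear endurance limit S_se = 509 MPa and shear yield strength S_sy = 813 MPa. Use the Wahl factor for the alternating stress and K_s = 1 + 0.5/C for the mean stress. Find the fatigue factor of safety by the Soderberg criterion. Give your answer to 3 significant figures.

1.49

C = D/d = 46.0/6.7 = 6.8657; K_W = (4C−1)/(4C−4)+0.615/C = 1.2174; K_s = 1+0.5/C = 1.0728
F_a = (F_max−F_min)/2 = 328 N; F_m = (F_max+F_min)/2 = 712 N
τ_a = K_W·8F_aD/(πd³) = 1.2174 × 127.75 = 155.52 MPa
τ_m = K_s·8F_mD/(πd³) = 1.0728 × 277.3 = 297.5 MPa
Soderberg: 1/n_f = τ_a/S_se + τ_m/S_sy = 155.52/509 + 297.5/813 = 0.30555 + 0.36593 = 0.67147
n_f = 1/0.67147 = 1.489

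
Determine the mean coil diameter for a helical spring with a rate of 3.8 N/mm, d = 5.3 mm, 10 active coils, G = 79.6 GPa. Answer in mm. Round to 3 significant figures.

D = (Gd⁴/(8N_a·k))^(1/3) = (79.6×10³·5.3⁴/(8·10·3.8))^(1/3)
  = (206606)^(1/3) = 59.1173 mm

59.1 mm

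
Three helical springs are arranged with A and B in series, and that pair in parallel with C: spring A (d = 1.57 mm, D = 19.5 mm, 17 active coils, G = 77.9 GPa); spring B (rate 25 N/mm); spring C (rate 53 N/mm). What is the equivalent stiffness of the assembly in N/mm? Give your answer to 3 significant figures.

53.5 N/mm

k_A = Gd⁴/(8D³N_a) = (77.9×10³)(1.57⁴)/(8·19.5³·17) = 0.46935 N/mm
Springs A,B series: k_AB = 1/(1/0.46935+1/25) = 0.4607 N/mm; parallel with C: k_eq = 0.4607+53 = 53.461 N/mm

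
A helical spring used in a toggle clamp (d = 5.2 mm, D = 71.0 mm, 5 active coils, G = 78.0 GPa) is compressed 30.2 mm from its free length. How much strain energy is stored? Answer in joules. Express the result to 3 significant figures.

1.82 J

k = Gd⁴/(8D³N_a) = (78.0×10³)(5.2⁴)/(8·71.0³·5) = 3.9836 N/mm
U = ½kδ² = 0.5 × 3.9836 × 30.2² = 1816.6 N·mm = 1.8166 J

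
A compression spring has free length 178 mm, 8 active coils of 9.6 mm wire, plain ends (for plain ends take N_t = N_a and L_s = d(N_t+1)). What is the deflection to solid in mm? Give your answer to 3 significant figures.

N_t = 8; L_s = 9.6·9 = 86.4 mm
δ_solid = L₀ − L_s = 178 − 86.4 = 91.6 mm

91.6 mm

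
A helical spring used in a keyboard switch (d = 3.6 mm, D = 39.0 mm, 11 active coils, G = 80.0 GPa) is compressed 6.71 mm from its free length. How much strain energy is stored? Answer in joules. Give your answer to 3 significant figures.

0.0579 J

k = Gd⁴/(8D³N_a) = (80.0×10³)(3.6⁴)/(8·39.0³·11) = 2.5741 N/mm
U = ½kδ² = 0.5 × 2.5741 × 6.71² = 57.948 N·mm = 0.057948 J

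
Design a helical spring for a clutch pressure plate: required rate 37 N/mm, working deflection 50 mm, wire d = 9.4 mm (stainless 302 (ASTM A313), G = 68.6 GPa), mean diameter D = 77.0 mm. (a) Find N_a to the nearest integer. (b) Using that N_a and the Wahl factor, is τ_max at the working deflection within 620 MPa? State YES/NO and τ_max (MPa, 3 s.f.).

(a) 4 coils; (b) YES, τ_max = 510 MPa

N_a = Gd⁴/(8D³k) = (68.6×10³)(9.4⁴)/(8·77.0³·37) = 3.963 → N_a = 4
Actual rate k = Gd⁴/(8D³·4) = 36.662 N/mm
Working load F = kδ = 36.662·50 = 1833.1 N
C = 77.0/9.4 = 8.1915; K_W = (4C−1)/(4C−4)+0.615/C = 1.1794
τ_max = K_W·8FD/(πd³) = 1.1794·432.74 = 510.36 MPa
τ_max ≤ 620 MPa → acceptable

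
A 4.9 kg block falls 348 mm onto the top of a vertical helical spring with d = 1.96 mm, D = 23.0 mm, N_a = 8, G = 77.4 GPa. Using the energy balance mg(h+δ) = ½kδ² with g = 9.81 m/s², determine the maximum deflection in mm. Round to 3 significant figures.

k = Gd⁴/(8D³N_a) = (77.4×10³)(1.96⁴)/(8·23.0³·8) = 1.4669 N/mm
W = mg = 4.9 × 9.81 = 48.069 N
½kδ² − Wδ − Wh = 0 → δ = (W + √(W² + 2kWh))/k
δ = (48.069 + √(2310.6 + 49076.8))/1.4669 = (48.069 + 226.69)/1.4669 = 187.3 mm

187 mm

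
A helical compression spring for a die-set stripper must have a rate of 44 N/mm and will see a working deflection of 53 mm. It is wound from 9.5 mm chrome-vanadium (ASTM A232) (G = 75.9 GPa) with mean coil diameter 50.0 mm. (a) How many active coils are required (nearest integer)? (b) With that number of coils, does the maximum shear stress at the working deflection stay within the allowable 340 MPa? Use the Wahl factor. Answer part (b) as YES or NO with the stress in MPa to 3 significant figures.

N_a = Gd⁴/(8D³k) = (75.9×10³)(9.5⁴)/(8·50.0³·44) = 14.05 → N_a = 14
Actual rate k = Gd⁴/(8D³·14) = 44.158 N/mm
Working load F = kδ = 44.158·53 = 2340.4 N
C = 50.0/9.5 = 5.2632; K_W = (4C−1)/(4C−4)+0.615/C = 1.2928
τ_max = K_W·8FD/(πd³) = 1.2928·347.55 = 449.31 MPa
τ_max > 340 MPa → exceeds allowable

(a) 14 coils; (b) NO, τ_max = 449 MPa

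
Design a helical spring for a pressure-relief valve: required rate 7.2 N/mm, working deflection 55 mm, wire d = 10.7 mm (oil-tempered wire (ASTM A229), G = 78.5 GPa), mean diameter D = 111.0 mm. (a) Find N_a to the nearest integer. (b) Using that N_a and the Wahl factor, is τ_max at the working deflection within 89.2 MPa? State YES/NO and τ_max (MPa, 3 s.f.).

N_a = Gd⁴/(8D³k) = (78.5×10³)(10.7⁴)/(8·111.0³·7.2) = 13.06 → N_a = 13
Actual rate k = Gd⁴/(8D³·13) = 7.2344 N/mm
Working load F = kδ = 7.2344·55 = 397.89 N
C = 111.0/10.7 = 10.3738; K_W = (4C−1)/(4C−4)+0.615/C = 1.1393
τ_max = K_W·8FD/(πd³) = 1.1393·91.807 = 104.6 MPa
τ_max > 89.2 MPa → exceeds allowable

(a) 13 coils; (b) NO, τ_max = 105 MPa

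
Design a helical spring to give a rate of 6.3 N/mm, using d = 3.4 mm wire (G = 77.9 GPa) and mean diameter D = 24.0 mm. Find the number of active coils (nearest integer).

N_a = Gd⁴/(8D³k) = (77.9×10³ × 3.4⁴)/(8 × 24.0³ × 6.3)
    = 1.04101e+07 / 696730 = 14.94 → 15 coils

15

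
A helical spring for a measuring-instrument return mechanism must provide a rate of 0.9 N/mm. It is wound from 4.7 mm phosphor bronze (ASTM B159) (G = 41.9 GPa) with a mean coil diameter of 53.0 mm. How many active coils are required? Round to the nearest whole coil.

N_a = Gd⁴/(8D³k) = (41.9×10³ × 4.7⁴)/(8 × 53.0³ × 0.9)
    = 2.04459e+07 / 1.07191e+06 = 19.07 → 19 coils

19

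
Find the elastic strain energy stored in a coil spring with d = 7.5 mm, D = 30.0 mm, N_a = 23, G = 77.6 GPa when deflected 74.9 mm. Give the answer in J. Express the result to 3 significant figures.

k = Gd⁴/(8D³N_a) = (77.6×10³)(7.5⁴)/(8·30.0³·23) = 49.423 N/mm
U = ½kδ² = 0.5 × 49.423 × 74.9² = 1.3863e+05 N·mm = 138.63 J

139 J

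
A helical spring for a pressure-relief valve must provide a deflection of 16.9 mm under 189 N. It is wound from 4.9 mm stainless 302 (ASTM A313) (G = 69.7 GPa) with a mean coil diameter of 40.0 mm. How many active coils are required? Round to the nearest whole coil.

7

Required rate k = F/δ = 189/16.9 = 11.183 N/mm
N_a = Gd⁴/(8D³k) = (69.7×10³ × 4.9⁴)/(8 × 40.0³ × 11.183)
    = 4.01807e+07 / 5.72592e+06 = 7.017 → 7 coils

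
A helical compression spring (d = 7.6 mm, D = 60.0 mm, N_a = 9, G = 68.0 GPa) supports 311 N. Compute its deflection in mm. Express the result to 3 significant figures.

21.3 mm

k = Gd⁴/(8D³N_a) = (68.0×10³)(7.6⁴)/(8·60.0³·9) = 14.587 N/mm
δ = F/k = 311 / 14.587 = 21.32 mm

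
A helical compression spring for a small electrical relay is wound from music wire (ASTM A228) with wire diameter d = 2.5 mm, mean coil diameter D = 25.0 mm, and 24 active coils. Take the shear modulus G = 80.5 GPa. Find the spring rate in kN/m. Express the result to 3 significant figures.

k = Gd⁴/(8D³N_a) = (80.5×10³ × 2.5⁴) / (8 × 25.0³ × 24)
  = 3.14453e+06 / 3e+06 = 1.0482 N/mm

1.05 kN/m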